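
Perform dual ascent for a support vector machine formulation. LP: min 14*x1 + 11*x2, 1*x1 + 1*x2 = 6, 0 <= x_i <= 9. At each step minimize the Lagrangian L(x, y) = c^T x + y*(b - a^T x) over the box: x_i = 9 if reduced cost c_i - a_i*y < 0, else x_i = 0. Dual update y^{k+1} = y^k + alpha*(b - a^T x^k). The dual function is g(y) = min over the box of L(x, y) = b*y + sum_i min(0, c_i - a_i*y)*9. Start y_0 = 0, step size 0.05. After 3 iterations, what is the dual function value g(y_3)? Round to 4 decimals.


Dual ascent for LP: min 14*x1 + 11*x2, 1*x1 + 1*x2 = 6, 0 <= x_i <= 9
Step 1: y^k = 0.0, reduced costs: (14.0, 11.0)
  x^k = (0.0, 0.0), subgradient = b - a^T x = 6.0
  y^{k+1} = 0.0 + 0.05*6.0 = 0.3
Step 2: y^k = 0.3, reduced costs: (13.7, 10.7)
  x^k = (0.0, 0.0), subgradient = b - a^T x = 6.0
  y^{k+1} = 0.3 + 0.05*6.0 = 0.6
Step 3: y^k = 0.6, reduced costs: (13.4, 10.4)
  x^k = (0.0, 0.0), subgradient = b - a^T x = 6.0
  y^{k+1} = 0.6 + 0.05*6.0 = 0.9
Dual objective at y_3 = 0.9: reduced costs (13.1, 10.1), box minimizer x = (0.0, 0.0)
g(y_3) = b*y + (c1 - a1*y)*x1 + (c2 - a2*y)*x2 = 6*0.9 + 13.1*0.0 + 10.1*0.0 = 5.4 + 0.0 + 0.0 = 5.4


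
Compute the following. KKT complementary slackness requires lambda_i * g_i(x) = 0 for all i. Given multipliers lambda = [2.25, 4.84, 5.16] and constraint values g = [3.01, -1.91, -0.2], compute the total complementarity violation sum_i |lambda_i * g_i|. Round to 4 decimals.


KKT complementary slackness check:
lambda_1 * g_1 = 2.25 * 3.01 = 6.7725
lambda_2 * g_2 = 4.84 * -1.91 = -9.2444
lambda_3 * g_3 = 5.16 * -0.2 = -1.032
Total violation = 6.7725 + 9.2444 + 1.032 = 17.0489


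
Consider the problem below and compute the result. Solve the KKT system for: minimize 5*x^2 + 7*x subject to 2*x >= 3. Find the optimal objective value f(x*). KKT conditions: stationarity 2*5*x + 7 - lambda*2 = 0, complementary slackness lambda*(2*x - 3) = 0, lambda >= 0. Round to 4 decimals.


Step 1: Try lambda = 0 (constraint inactive).
x_unc = -7/(2*5) = -0.7
Check: 2*-0.7 = -1.4 < 3 -- violated!
Step 2: Constraint must be active: 2*x = 3
x* = 3/2 = 1.5
lambda = (2*5*1.5 + 7)/2 = 11.0
Step 3: Compute optimal value.
f(x*) = 5*1.5^2 + 7*1.5 = 21.75


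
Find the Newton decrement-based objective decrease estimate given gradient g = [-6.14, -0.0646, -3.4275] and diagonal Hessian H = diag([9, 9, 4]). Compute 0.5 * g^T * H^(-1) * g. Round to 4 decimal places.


Step 1: H is diagonal, so H^(-1) * g = [-0.6822, -0.0072, -0.8569].
Step 2: g^T H^(-1) g = sum_i g_i^2 / H_ii
  = (-6.14)^2/9 + (-0.0646)^2/9 + (-3.4275)^2/4
  = 4.1888 + 0.0005 + 2.9369 = 7.1262
Step 3: Objective decrease = 0.5 * g^T H^(-1) g = 3.5631


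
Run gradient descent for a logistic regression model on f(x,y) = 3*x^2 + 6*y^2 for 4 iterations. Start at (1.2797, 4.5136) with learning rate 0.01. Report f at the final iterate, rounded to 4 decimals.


Gradient descent on f(x,y) = 3*x^2 + 6*y^2.
Starting point: (1.2797, 4.5136), alpha = 0.01
Step 1: grad_x = 2*3*1.2797 = 7.6782, grad_y = 2*6*4.5136 = 54.1632
  x_1 = 1.2797 - 0.01*7.6782 = 1.2029
  y_1 = 4.5136 - 0.01*54.1632 = 3.972
Step 2: grad_x = 2*3*1.2029 = 7.2175, grad_y = 2*6*3.972 = 47.6636
  x_2 = 1.2029 - 0.01*7.2175 = 1.1307
  y_2 = 3.972 - 0.01*47.6636 = 3.4953
Step 3: grad_x = 2*3*1.1307 = 6.7845, grad_y = 2*6*3.4953 = 41.944
  x_3 = 1.1307 - 0.01*6.7845 = 1.0629
  y_3 = 3.4953 - 0.01*41.944 = 3.0759
Step 4: grad_x = 2*3*1.0629 = 6.3774, grad_y = 2*6*3.0759 = 36.9107
  x_4 = 1.0629 - 0.01*6.3774 = 0.9991
  y_4 = 3.0759 - 0.01*36.9107 = 2.7068
f(0.9991, 2.7068) = 3*0.9991^2 + 6*2.7068^2 = 46.9549


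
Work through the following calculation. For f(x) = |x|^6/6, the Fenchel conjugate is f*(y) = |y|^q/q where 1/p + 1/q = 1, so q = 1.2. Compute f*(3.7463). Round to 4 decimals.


The conjugate exponent q satisfies 1/p + 1/q = 1.
p = 6, so q = 6/(6 - 1) = 1.2
|y|^q = 3.7463^1.2 = 4.8789
f*(3.7463) = 4.8789 / 1.2 = 4.0658


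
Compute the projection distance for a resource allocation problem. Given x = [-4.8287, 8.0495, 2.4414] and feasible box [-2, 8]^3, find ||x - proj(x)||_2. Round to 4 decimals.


Project each component onto [-2, 8].
clip(-4.8287) = -2.0, clip(8.0495) = 8.0, clip(2.4414) = 2.4414
Projection = [-2.0, 8.0, 2.4414]
Squared diffs: [8.0015, 0.0025, 0.0]
Distance = sqrt(8.004) = 2.8291


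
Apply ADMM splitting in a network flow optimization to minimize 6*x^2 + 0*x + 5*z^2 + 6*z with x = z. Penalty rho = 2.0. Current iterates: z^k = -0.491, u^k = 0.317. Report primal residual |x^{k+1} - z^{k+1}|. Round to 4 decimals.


ADMM iteration with rho = 2.0, z^k = -0.491, u^k = 0.317
Step 1: x-update.
Minimize 6*x^2 + 0*x + (2.0/2)*(x + 0.491 + 0.317)^2
FOC: (2*6 + 2.0)*x = 0 + 2.0*(-0.491 - 0.317)
x^{k+1} = -0.1154
Step 2: z-update.
Minimize 5*z^2 + 6*z + (2.0/2)*(-0.1154 - z + 0.317)^2
FOC: (2*5 + 2.0)*z = -6 + 2.0*(-0.1154 + 0.317)
z^{k+1} = -0.4664
Step 3: u-update.
u^{k+1} = 0.317 - 0.1154 + 0.4664 = 0.668
Step 4: Primal residual = |-0.1154 + 0.4664| = 0.351


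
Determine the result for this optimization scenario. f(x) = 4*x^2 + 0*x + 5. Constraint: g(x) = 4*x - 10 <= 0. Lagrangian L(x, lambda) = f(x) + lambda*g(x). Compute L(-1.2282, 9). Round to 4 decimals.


Step 1: Evaluate f(x).
f(-1.2282) = 4*(-1.2282)^2 + 0*(-1.2282) + 5 = 11.0339
Step 2: Evaluate g(x).
g(-1.2282) = 4*-1.2282 - 10 = -14.9128
Step 3: Compute Lagrangian.
L = 11.0339 + 9*-14.9128 = -123.1813


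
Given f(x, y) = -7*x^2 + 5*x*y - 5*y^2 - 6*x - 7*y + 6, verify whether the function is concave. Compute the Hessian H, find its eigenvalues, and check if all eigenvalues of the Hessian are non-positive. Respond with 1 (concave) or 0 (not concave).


The Hessian of f(x,y) = -7*x^2 + 5*x*y - 5*y^2 - 6*x - 7*y + 6 is:
H = [[-14, 5], [5, -10]]
Trace = -14 - 10 = -24
Determinant = -14*-10 - (5)^2 = 115
Discriminant = (-24)^2 - 4*115 = 116.0
Eigenvalues: lambda_1 = -17.3852, lambda_2 = -6.6148
The function is concave.

1


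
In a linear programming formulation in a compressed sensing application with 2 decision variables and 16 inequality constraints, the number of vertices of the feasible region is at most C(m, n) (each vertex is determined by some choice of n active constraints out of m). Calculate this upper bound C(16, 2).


Each vertex corresponds to some choice of n active constraints out of m, so the number of vertices is at most C(m, n) = m! / (n!(m-n)!).
m = 16, n = 2
Numerator: 16 * 15
Denominator: 2! = 2
C(16, 2) = 120


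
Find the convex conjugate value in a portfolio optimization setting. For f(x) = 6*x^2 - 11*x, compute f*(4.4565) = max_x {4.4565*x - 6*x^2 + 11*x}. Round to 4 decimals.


f*(y) = sup_x {y*x - a*x^2 - b*x} = sup_x {(y-b)*x - a*x^2}
FOC: (y - b) - 2a*x = 0 => x* = (y - b)/(2a)
x* = (4.4565 + 11)/(2*6) = 1.288
f*(4.4565) = (y-b)^2/(4a) = (4.4565 + 11)^2/(4*6)
= 238.9034/24 = 9.9543


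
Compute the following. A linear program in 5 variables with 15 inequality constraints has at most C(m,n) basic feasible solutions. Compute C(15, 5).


Each vertex corresponds to some choice of n active constraints out of m, so the number of vertices is at most C(m, n) = m! / (n!(m-n)!).
m = 15, n = 5
Numerator: 15 * 14 * 13 * 12 * 11
Denominator: 5! = 120
C(15, 5) = 3003


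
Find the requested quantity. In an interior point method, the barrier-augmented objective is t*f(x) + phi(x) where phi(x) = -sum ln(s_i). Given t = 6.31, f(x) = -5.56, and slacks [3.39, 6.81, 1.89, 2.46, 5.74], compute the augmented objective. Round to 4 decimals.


Step 1: Compute log-barrier.
ln values: [1.2208, 1.9184, 0.6366, 0.9002, 1.7475]
phi = -(1.2208 + 1.9184 + 0.6366 + 0.9002 + 1.7475) = -6.4234
Step 2: Compute augmented objective.
t*f(x) = 6.31*-5.56 = -35.0836
Total = -35.0836 - 6.4234 = -41.507


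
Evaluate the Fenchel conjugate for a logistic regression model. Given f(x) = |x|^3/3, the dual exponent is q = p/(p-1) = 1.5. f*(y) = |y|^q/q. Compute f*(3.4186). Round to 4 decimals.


The conjugate exponent q satisfies 1/p + 1/q = 1.
p = 3, so q = 3/(3 - 1) = 1.5
|y|^q = 3.4186^1.5 = 6.3208
f*(3.4186) = 6.3208 / 1.5 = 4.2139


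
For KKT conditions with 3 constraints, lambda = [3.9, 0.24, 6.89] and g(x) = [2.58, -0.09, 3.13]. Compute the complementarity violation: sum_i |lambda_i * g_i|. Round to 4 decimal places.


KKT complementary slackness check:
lambda_1 * g_1 = 3.9 * 2.58 = 10.062
lambda_2 * g_2 = 0.24 * -0.09 = -0.0216
lambda_3 * g_3 = 6.89 * 3.13 = 21.5657
Total violation = 10.062 + 0.0216 + 21.5657 = 31.6493


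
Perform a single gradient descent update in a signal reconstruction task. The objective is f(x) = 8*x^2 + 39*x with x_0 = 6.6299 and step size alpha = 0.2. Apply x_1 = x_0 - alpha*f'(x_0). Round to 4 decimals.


We compute the gradient at x_0 and apply the update.
f'(x) = 16*x + 39
f'(6.6299) = 16*6.6299 + 39 = 145.0784
x_1 = 6.6299 - 0.2*145.0784 = -22.3858


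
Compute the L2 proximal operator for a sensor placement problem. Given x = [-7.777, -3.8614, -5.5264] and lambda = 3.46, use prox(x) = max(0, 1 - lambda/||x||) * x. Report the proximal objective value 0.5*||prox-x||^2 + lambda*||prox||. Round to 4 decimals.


Step 1: Compute ||x||.
||x|| = 10.2924
Step 2: Compute scaling factor.
scale = max(0, 1 - 3.46/10.2924) = 0.6638
Step 3: prox(x) = [-5.1626, -2.5633, -3.6686]
||prox(x)|| = 6.8324
Step 4: Proximal objective.
0.5*||prox-x||^2 = 5.9858
lambda*||prox|| = 23.6401
Total = 29.6259


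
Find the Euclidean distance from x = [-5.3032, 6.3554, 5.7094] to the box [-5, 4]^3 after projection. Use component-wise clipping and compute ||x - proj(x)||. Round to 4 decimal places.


Project each component onto [-5, 4].
clip(-5.3032) = -5.0, clip(6.3554) = 4.0, clip(5.7094) = 4.0
Projection = [-5.0, 4.0, 4.0]
Squared diffs: [0.0919, 5.5479, 2.922]
Distance = sqrt(8.5618) = 2.9261


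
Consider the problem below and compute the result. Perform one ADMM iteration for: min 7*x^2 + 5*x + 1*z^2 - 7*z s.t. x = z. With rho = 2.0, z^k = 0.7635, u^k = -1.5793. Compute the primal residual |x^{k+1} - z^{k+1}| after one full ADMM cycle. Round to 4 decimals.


ADMM iteration with rho = 2.0, z^k = 0.7635, u^k = -1.5793
Step 1: x-update.
Minimize 7*x^2 + 5*x + (2.0/2)*(x - 0.7635 - 1.5793)^2
FOC: (2*7 + 2.0)*x = -5 + 2.0*(0.7635 + 1.5793)
x^{k+1} = -0.0197
Step 2: z-update.
Minimize 1*z^2 - 7*z + (2.0/2)*(-0.0197 - z - 1.5793)^2
FOC: (2*1 + 2.0)*z = 7 + 2.0*(-0.0197 - 1.5793)
z^{k+1} = 0.9505
Step 3: u-update.
u^{k+1} = -1.5793 - 0.0197 - 0.9505 = -2.5495
Step 4: Primal residual = |-0.0197 - 0.9505| = 0.9702


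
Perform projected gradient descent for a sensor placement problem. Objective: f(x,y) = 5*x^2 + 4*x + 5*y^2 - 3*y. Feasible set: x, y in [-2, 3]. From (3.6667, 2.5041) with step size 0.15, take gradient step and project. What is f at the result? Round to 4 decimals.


Step 1: Compute gradient at (3.6667, 2.5041).
grad_x = 2*5*3.6667 + 4 = 40.667
grad_y = 2*5*2.5041 - 3 = 22.041
Step 2: Gradient step.
x_raw = 3.6667 - 0.15*40.667 = -2.4334
y_raw = 2.5041 - 0.15*22.041 = -0.8021
Step 3: Project onto [-2, 3].
x_proj = clip(-2.4334) = -2.0
y_proj = clip(-0.8021) = -0.8021
Step 4: Evaluate f.
f(-2.0, -0.8021) = 17.6226


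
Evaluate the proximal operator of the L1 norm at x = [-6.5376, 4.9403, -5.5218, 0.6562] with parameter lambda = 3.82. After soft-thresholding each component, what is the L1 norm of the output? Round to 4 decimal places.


Soft-thresholding with lambda = 3.82:
prox(-6.5376) = sign(-6.5376)*max(|-6.5376| - 3.82, 0) = -2.7176
prox(4.9403) = sign(4.9403)*max(|4.9403| - 3.82, 0) = 1.1203
prox(-5.5218) = sign(-5.5218)*max(|-5.5218| - 3.82, 0) = -1.7018
prox(0.6562) = sign(0.6562)*max(|0.6562| - 3.82, 0) = 0.0
prox(x) = [-2.7176, 1.1203, -1.7018, 0.0]
||prox(x)||_1 = 2.7176 + 1.1203 + 1.7018 + 0.0 = 5.5397


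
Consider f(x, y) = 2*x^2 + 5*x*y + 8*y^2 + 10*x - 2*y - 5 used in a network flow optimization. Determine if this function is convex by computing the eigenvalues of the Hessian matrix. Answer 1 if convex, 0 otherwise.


The Hessian of f(x,y) = 2*x^2 + 5*x*y + 8*y^2 + 10*x - 2*y - 5 is:
H = [[4, 5], [5, 16]]
Trace = 4 + 16 = 20
Determinant = 4*16 - (5)^2 = 39
Discriminant = (20)^2 - 4*39 = 244.0
Eigenvalues: lambda_1 = 2.1898, lambda_2 = 17.8102
The function is convex.

1


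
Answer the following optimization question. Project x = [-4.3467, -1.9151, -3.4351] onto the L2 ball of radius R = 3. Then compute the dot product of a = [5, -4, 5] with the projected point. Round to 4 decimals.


Step 1: Compute ||x|| (intermediates to 6 decimals).
||x|| = sqrt((-4.3467)^2 + (-1.9151)^2 + (-3.4351)^2) = 5.861853
Step 2: Project.
Since ||x|| > R, scale = R/||x|| = 3/5.861853 = 0.511784, proj(x) = scale * x
proj(x) = [-2.224572, -0.980118, -1.758029]
Step 3: Dot product.
a^T * proj(x) = 5*(-2.224572) - 4*(-0.980118) + 5*(-1.758029) = -15.9925


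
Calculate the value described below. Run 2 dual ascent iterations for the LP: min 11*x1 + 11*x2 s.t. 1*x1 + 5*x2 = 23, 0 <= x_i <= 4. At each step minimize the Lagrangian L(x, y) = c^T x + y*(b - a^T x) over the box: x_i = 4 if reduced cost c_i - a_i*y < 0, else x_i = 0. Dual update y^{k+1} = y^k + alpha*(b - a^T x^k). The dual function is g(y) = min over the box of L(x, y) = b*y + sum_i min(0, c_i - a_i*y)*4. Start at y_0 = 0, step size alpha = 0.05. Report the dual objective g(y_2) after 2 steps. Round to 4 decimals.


Dual ascent for LP: min 11*x1 + 11*x2, 1*x1 + 5*x2 = 23, 0 <= x_i <= 4
Step 1: y^k = 0.0, reduced costs: (11.0, 11.0)
  x^k = (0.0, 0.0), subgradient = b - a^T x = 23.0
  y^{k+1} = 0.0 + 0.05*23.0 = 1.15
Step 2: y^k = 1.15, reduced costs: (9.85, 5.25)
  x^k = (0.0, 0.0), subgradient = b - a^T x = 23.0
  y^{k+1} = 1.15 + 0.05*23.0 = 2.3
Dual objective at y_2 = 2.3: reduced costs (8.7, -0.5), box minimizer x = (0.0, 4.0)
g(y_2) = b*y + (c1 - a1*y)*x1 + (c2 - a2*y)*x2 = 23*2.3 + 8.7*0.0 + (-0.5)*4.0 = 52.9 + 0.0 - 2.0 = 50.9


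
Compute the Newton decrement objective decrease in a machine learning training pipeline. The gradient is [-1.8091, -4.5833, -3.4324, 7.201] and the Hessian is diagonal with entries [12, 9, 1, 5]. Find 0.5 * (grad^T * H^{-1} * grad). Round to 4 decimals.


Step 1: H is diagonal, so H^(-1) * g = [-0.1508, -0.5093, -3.4324, 1.4402].
Step 2: g^T H^(-1) g = sum_i g_i^2 / H_ii
  = (-1.8091)^2/12 + (-4.5833)^2/9 + (-3.4324)^2/1 + (7.201)^2/5
  = 0.2727 + 2.3341 + 11.7814 + 10.3709 = 24.7591
Step 3: Objective decrease = 0.5 * g^T H^(-1) g = 12.3795


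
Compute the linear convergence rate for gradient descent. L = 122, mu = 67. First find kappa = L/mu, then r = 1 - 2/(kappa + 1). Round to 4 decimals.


Step 1: Compute the condition number.
kappa = L/mu = 122/67 = 1.8209
Step 2: Compute the convergence rate.
r = 1 - 2/(kappa + 1) = 1 - 2*mu/(L + mu) = (L - mu)/(L + mu) = 55/189 = 0.291


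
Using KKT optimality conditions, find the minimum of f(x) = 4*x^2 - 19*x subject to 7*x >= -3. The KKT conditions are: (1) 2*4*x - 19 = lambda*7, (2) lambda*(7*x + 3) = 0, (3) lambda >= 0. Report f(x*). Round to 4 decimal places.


Step 1: Try lambda = 0 (constraint inactive).
Stationarity: 2*4*x - 19 = 0
x* = 19/(2*4) = 2.375
Check constraint: 7*2.375 = 16.625 >= -3 -- satisfied.
Step 2: Compute optimal value.
f(x*) = 4*2.375^2 - 19*2.375 = -22.5625


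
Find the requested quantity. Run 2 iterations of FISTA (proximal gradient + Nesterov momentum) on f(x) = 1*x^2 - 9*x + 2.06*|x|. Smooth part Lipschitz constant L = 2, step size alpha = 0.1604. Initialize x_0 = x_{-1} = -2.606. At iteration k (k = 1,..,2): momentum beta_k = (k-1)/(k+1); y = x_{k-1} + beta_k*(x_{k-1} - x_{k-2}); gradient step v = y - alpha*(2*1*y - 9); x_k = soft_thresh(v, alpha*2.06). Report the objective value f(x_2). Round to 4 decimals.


FISTA on f(x) = 1*x^2 - 9*x + 2.06*|x|
L = 2, alpha = 0.1604
Iteration 1: beta = 0.0, y = -2.606 + 0.0*(-2.606 + 2.606) = -2.606
  grad(y) = -14.212, v = y - alpha*grad = -0.3264
  prox(v) = soft_thresh(-0.3264, 0.3304) = 0.0
Iteration 2: beta = 0.3333, y = 0.0 + 0.3333*(0.0 + 2.606) = 0.8687
  grad(y) = -7.2627, v = y - alpha*grad = 2.0336
  prox(v) = soft_thresh(2.0336, 0.3304) = 1.7032
f(x_2) = 1*1.7032^2 - 9*1.7032 + 2.06*|1.7032| = -8.9192


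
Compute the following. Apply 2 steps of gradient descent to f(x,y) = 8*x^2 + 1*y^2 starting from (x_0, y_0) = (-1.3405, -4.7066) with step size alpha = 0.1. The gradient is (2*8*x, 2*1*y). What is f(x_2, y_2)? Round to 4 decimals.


Gradient descent on f(x,y) = 8*x^2 + 1*y^2.
Starting point: (-1.3405, -4.7066), alpha = 0.1
Step 1: grad_x = 2*8*-1.3405 = -21.448, grad_y = 2*1*-4.7066 = -9.4132
  x_1 = -1.3405 - 0.1*-21.448 = 0.8043
  y_1 = -4.7066 - 0.1*-9.4132 = -3.7653
Step 2: grad_x = 2*8*0.8043 = 12.8688, grad_y = 2*1*-3.7653 = -7.5306
  x_2 = 0.8043 - 0.1*12.8688 = -0.4826
  y_2 = -3.7653 - 0.1*-7.5306 = -3.0122
f(-0.4826, -3.0122) = 8*(-0.4826)^2 + 1*(-3.0122)^2 = 10.9366


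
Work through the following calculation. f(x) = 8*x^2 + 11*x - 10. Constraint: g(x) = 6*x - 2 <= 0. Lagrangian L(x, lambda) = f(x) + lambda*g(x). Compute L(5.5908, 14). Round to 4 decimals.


Step 1: Evaluate f(x).
f(5.5908) = 8*5.5908^2 + 11*5.5908 - 10 = 301.5552
Step 2: Evaluate g(x).
g(5.5908) = 6*5.5908 - 2 = 31.5448
Step 3: Compute Lagrangian.
L = 301.5552 + 14*31.5448 = 743.1824


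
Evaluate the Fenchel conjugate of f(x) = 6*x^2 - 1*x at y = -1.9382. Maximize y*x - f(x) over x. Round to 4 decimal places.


f*(y) = sup_x {y*x - a*x^2 - b*x} = sup_x {(y-b)*x - a*x^2}
FOC: (y - b) - 2a*x = 0 => x* = (y - b)/(2a)
x* = (-1.9382 + 1)/(2*6) = -0.0782
f*(-1.9382) = (y-b)^2/(4a) = (-1.9382 + 1)^2/(4*6)
= 0.8802/24 = 0.0367


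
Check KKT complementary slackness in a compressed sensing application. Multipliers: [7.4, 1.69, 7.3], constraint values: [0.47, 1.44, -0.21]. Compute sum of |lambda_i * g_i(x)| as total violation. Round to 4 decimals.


KKT complementary slackness check:
lambda_1 * g_1 = 7.4 * 0.47 = 3.478
lambda_2 * g_2 = 1.69 * 1.44 = 2.4336
lambda_3 * g_3 = 7.3 * -0.21 = -1.533
Total violation = 3.478 + 2.4336 + 1.533 = 7.4446


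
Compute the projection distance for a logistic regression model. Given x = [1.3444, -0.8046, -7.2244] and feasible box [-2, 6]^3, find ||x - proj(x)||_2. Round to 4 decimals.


Project each component onto [-2, 6].
clip(1.3444) = 1.3444, clip(-0.8046) = -0.8046, clip(-7.2244) = -2.0
Projection = [1.3444, -0.8046, -2.0]
Squared diffs: [0.0, 0.0, 27.2944]
Distance = sqrt(27.2944) = 5.2244


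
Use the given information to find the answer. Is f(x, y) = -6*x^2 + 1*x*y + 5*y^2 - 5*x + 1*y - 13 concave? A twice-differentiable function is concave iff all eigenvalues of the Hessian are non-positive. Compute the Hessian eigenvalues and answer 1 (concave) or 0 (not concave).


The Hessian of f(x,y) = -6*x^2 + 1*x*y + 5*y^2 - 5*x + 1*y - 13 is:
H = [[-12, 1], [1, 10]]
Trace = -12 + 10 = -2
Determinant = -12*10 - (1)^2 = -121
Discriminant = (-2)^2 - 4*-121 = 488.0
Eigenvalues: lambda_1 = -12.0454, lambda_2 = 10.0454
The function is not concave.

0


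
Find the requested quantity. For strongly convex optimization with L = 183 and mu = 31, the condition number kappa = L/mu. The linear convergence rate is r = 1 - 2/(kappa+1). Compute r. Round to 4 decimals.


Step 1: Compute the condition number.
kappa = L/mu = 183/31 = 5.9032
Step 2: Compute the convergence rate.
r = 1 - 2/(kappa + 1) = 1 - 2*mu/(L + mu) = (L - mu)/(L + mu) = 152/214 = 0.7103


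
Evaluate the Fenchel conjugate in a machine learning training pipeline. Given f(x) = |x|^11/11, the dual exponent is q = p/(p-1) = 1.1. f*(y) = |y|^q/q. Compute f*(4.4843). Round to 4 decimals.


The conjugate exponent q satisfies 1/p + 1/q = 1.
p = 11, so q = 11/(11 - 1) = 1.1
|y|^q = 4.4843^1.1 = 5.2103
f*(4.4843) = 5.2103 / 1.1 = 4.7367


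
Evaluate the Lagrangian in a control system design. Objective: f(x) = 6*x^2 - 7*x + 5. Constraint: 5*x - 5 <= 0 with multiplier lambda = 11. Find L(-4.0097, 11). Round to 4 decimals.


Step 1: Evaluate f(x).
f(-4.0097) = 6*(-4.0097)^2 - 7*(-4.0097) + 5 = 129.5341
Step 2: Evaluate g(x).
g(-4.0097) = 5*-4.0097 - 5 = -25.0485
Step 3: Compute Lagrangian.
L = 129.5341 + 11*-25.0485 = -145.9994


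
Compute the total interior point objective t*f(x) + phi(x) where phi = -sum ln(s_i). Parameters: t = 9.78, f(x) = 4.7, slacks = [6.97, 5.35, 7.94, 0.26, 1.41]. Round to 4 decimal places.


Step 1: Compute log-barrier.
ln values: [1.9416, 1.6771, 2.0719, -1.3471, 0.3436]
phi = -(1.9416 + 1.6771 + 2.0719 - 1.3471 + 0.3436) = -4.6871
Step 2: Compute augmented objective.
t*f(x) = 9.78*4.7 = 45.966
Total = 45.966 - 4.6871 = 41.2789


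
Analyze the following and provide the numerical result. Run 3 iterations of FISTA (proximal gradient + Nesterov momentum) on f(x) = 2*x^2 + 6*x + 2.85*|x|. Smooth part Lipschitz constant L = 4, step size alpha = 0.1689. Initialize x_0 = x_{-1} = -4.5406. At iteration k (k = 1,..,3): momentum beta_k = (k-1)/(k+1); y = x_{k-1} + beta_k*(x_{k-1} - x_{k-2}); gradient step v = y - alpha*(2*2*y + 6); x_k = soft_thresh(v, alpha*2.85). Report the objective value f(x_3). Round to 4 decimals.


FISTA on f(x) = 2*x^2 + 6*x + 2.85*|x|
L = 4, alpha = 0.1689
Iteration 1: beta = 0.0, y = -4.5406 + 0.0*(-4.5406 + 4.5406) = -4.5406
  grad(y) = -12.1624, v = y - alpha*grad = -2.4864
  prox(v) = soft_thresh(-2.4864, 0.4814) = -2.005
Iteration 2: beta = 0.3333, y = -2.005 + 0.3333*(-2.005 + 4.5406) = -1.1598
  grad(y) = 1.3608, v = y - alpha*grad = -1.3896
  prox(v) = soft_thresh(-1.3896, 0.4814) = -0.9083
Iteration 3: beta = 0.5, y = -0.9083 + 0.5*(-0.9083 + 2.005) = -0.3599
  grad(y) = 4.5604, v = y - alpha*grad = -1.1302
  prox(v) = soft_thresh(-1.1302, 0.4814) = -0.6488
f(x_3) = 2*(-0.6488)^2 + 6*(-0.6488) + 2.85*|-0.6488| = -1.2018


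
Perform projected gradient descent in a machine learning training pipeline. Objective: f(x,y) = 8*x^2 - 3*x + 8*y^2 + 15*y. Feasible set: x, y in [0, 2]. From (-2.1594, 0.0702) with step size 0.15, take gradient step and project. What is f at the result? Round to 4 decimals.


Step 1: Compute gradient at (-2.1594, 0.0702).
grad_x = 2*8*-2.1594 - 3 = -37.5504
grad_y = 2*8*0.0702 + 15 = 16.1232
Step 2: Gradient step.
x_raw = -2.1594 - 0.15*-37.5504 = 3.4732
y_raw = 0.0702 - 0.15*16.1232 = -2.3483
Step 3: Project onto [0, 2].
x_proj = clip(3.4732) = 2.0
y_proj = clip(-2.3483) = 0.0
Step 4: Evaluate f.
f(2.0, 0.0) = 26.0


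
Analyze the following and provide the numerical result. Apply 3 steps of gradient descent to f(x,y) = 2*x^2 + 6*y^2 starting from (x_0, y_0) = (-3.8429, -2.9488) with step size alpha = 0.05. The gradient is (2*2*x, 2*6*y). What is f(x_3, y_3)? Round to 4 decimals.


Gradient descent on f(x,y) = 2*x^2 + 6*y^2.
Starting point: (-3.8429, -2.9488), alpha = 0.05
Step 1: grad_x = 2*2*-3.8429 = -15.3716, grad_y = 2*6*-2.9488 = -35.3856
  x_1 = -3.8429 - 0.05*-15.3716 = -3.0743
  y_1 = -2.9488 - 0.05*-35.3856 = -1.1795
Step 2: grad_x = 2*2*-3.0743 = -12.2973, grad_y = 2*6*-1.1795 = -14.1542
  x_2 = -3.0743 - 0.05*-12.2973 = -2.4595
  y_2 = -1.1795 - 0.05*-14.1542 = -0.4718
Step 3: grad_x = 2*2*-2.4595 = -9.8378, grad_y = 2*6*-0.4718 = -5.6617
  x_3 = -2.4595 - 0.05*-9.8378 = -1.9676
  y_3 = -0.4718 - 0.05*-5.6617 = -0.1887
f(-1.9676, -0.1887) = 2*(-1.9676)^2 + 6*(-0.1887)^2 = 7.9563


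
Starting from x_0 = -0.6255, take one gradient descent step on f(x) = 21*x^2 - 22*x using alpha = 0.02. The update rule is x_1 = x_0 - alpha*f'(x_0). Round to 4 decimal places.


We compute the gradient at x_0 and apply the update.
f'(x) = 42*x - 22
f'(-0.6255) = 42*-0.6255 - 22 = -48.271
x_1 = -0.6255 - 0.02*-48.271 = 0.3399


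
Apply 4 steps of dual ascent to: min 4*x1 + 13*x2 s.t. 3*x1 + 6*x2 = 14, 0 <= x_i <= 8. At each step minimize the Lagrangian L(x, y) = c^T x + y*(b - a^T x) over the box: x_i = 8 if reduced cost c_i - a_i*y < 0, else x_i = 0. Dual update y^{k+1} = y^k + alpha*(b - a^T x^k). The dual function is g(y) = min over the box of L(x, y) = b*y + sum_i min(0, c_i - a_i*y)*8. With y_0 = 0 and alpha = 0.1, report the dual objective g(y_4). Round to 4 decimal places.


Dual ascent for LP: min 4*x1 + 13*x2, 3*x1 + 6*x2 = 14, 0 <= x_i <= 8
Step 1: y^k = 0.0, reduced costs: (4.0, 13.0)
  x^k = (0.0, 0.0), subgradient = b - a^T x = 14.0
  y^{k+1} = 0.0 + 0.1*14.0 = 1.4
Step 2: y^k = 1.4, reduced costs: (-0.2, 4.6)
  x^k = (8.0, 0.0), subgradient = b - a^T x = -10.0
  y^{k+1} = 1.4 + 0.1*-10.0 = 0.4
Step 3: y^k = 0.4, reduced costs: (2.8, 10.6)
  x^k = (0.0, 0.0), subgradient = b - a^T x = 14.0
  y^{k+1} = 0.4 + 0.1*14.0 = 1.8
Step 4: y^k = 1.8, reduced costs: (-1.4, 2.2)
  x^k = (8.0, 0.0), subgradient = b - a^T x = -10.0
  y^{k+1} = 1.8 + 0.1*-10.0 = 0.8
Dual objective at y_4 = 0.8: reduced costs (1.6, 8.2), box minimizer x = (0.0, 0.0)
g(y_4) = b*y + (c1 - a1*y)*x1 + (c2 - a2*y)*x2 = 14*0.8 + 1.6*0.0 + 8.2*0.0 = 11.2 + 0.0 + 0.0 = 11.2


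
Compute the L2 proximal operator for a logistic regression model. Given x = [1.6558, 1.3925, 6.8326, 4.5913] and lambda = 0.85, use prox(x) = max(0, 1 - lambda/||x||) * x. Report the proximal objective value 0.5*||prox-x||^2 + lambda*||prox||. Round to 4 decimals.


Step 1: Compute ||x||.
||x|| = 8.5115
Step 2: Compute scaling factor.
scale = max(0, 1 - 0.85/8.5115) = 0.9001
Step 3: prox(x) = [1.4904, 1.2534, 6.1503, 4.1328]
||prox(x)|| = 7.6615
Step 4: Proximal objective.
0.5*||prox-x||^2 = 0.3613
lambda*||prox|| = 6.5123
Total = 6.8735


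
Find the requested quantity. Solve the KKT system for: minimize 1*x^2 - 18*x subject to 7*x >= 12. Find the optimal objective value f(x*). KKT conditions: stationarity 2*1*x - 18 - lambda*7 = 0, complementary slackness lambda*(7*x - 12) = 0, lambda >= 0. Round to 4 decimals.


Step 1: Try lambda = 0 (constraint inactive).
Stationarity: 2*1*x - 18 = 0
x* = 18/(2*1) = 9.0
Check constraint: 7*9.0 = 63.0 >= 12 -- satisfied.
Step 2: Compute optimal value.
f(x*) = 1*9.0^2 - 18*9.0 = -81.0


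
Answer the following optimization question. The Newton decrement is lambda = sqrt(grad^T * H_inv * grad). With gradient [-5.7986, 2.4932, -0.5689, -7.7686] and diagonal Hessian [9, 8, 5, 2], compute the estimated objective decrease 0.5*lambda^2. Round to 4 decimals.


Step 1: H is diagonal, so H^(-1) * g = [-0.6443, 0.3117, -0.1138, -3.8843].
Step 2: g^T H^(-1) g = sum_i g_i^2 / H_ii
  = (-5.7986)^2/9 + (2.4932)^2/8 + (-0.5689)^2/5 + (-7.7686)^2/2
  = 3.736 + 0.777 + 0.0647 + 30.1756 = 34.7533
Step 3: Objective decrease = 0.5 * g^T H^(-1) g = 17.3766


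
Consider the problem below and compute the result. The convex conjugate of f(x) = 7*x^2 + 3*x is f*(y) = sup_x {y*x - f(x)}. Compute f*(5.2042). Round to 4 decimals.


f*(y) = sup_x {y*x - a*x^2 - b*x} = sup_x {(y-b)*x - a*x^2}
FOC: (y - b) - 2a*x = 0 => x* = (y - b)/(2a)
x* = (5.2042 - 3)/(2*7) = 0.1574
f*(5.2042) = (y-b)^2/(4a) = (5.2042 - 3)^2/(4*7)
= 4.8585/28 = 0.1735


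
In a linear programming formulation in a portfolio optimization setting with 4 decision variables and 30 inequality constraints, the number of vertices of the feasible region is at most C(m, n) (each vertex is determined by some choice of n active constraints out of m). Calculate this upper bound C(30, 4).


Each vertex corresponds to some choice of n active constraints out of m, so the number of vertices is at most C(m, n) = m! / (n!(m-n)!).
m = 30, n = 4
Numerator: 30 * 29 * 28 * 27
Denominator: 4! = 24
C(30, 4) = 27405


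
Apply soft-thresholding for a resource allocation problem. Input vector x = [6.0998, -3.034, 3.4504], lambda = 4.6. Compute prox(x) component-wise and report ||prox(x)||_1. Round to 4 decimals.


Soft-thresholding with lambda = 4.6:
prox(6.0998) = sign(6.0998)*max(|6.0998| - 4.6, 0) = 1.4998
prox(-3.034) = sign(-3.034)*max(|-3.034| - 4.6, 0) = 0.0
prox(3.4504) = sign(3.4504)*max(|3.4504| - 4.6, 0) = 0.0
prox(x) = [1.4998, 0.0, 0.0]
||prox(x)||_1 = 1.4998 + 0.0 + 0.0 = 1.4998


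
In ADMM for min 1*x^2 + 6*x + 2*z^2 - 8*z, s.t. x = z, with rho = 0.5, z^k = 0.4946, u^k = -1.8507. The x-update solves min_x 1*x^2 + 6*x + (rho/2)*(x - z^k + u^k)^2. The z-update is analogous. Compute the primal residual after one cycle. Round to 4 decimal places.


ADMM iteration with rho = 0.5, z^k = 0.4946, u^k = -1.8507
Step 1: x-update.
Minimize 1*x^2 + 6*x + (0.5/2)*(x - 0.4946 - 1.8507)^2
FOC: (2*1 + 0.5)*x = -6 + 0.5*(0.4946 + 1.8507)
x^{k+1} = -1.9309
Step 2: z-update.
Minimize 2*z^2 - 8*z + (0.5/2)*(-1.9309 - z - 1.8507)^2
FOC: (2*2 + 0.5)*z = 8 + 0.5*(-1.9309 - 1.8507)
z^{k+1} = 1.3576
Step 3: u-update.
u^{k+1} = -1.8507 - 1.9309 - 1.3576 = -5.1392
Step 4: Primal residual = |-1.9309 - 1.3576| = 3.2885


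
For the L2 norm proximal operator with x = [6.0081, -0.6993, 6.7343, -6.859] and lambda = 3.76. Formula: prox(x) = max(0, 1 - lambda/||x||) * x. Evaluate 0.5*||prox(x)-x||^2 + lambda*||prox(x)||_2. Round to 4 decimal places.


Step 1: Compute ||x||.
||x|| = 11.3571
Step 2: Compute scaling factor.
scale = max(0, 1 - 3.76/11.3571) = 0.6689
Step 3: prox(x) = [4.019, -0.4678, 4.5048, -4.5882]
||prox(x)|| = 7.5971
Step 4: Proximal objective.
0.5*||prox-x||^2 = 7.0688
lambda*||prox|| = 28.5651
Total = 35.6338


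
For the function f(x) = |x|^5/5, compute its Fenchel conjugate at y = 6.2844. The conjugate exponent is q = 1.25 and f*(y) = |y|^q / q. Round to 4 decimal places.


The conjugate exponent q satisfies 1/p + 1/q = 1.
p = 5, so q = 5/(5 - 1) = 1.25
|y|^q = 6.2844^1.25 = 9.9502
f*(6.2844) = 9.9502 / 1.25 = 7.9601


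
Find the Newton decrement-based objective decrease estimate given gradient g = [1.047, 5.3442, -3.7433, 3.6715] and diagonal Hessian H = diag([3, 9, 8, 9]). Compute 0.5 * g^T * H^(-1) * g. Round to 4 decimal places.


Step 1: H is diagonal, so H^(-1) * g = [0.349, 0.5938, -0.4679, 0.4079].
Step 2: g^T H^(-1) g = sum_i g_i^2 / H_ii
  = (1.047)^2/3 + (5.3442)^2/9 + (-3.7433)^2/8 + (3.6715)^2/9
  = 0.3654 + 3.1734 + 1.7515 + 1.4978 = 6.7881
Step 3: Objective decrease = 0.5 * g^T H^(-1) g = 3.394


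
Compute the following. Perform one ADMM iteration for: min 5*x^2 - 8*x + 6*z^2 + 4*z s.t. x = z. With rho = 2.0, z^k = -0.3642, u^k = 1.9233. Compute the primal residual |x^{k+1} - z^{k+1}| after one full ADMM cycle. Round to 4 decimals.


ADMM iteration with rho = 2.0, z^k = -0.3642, u^k = 1.9233
Step 1: x-update.
Minimize 5*x^2 - 8*x + (2.0/2)*(x + 0.3642 + 1.9233)^2
FOC: (2*5 + 2.0)*x = 8 + 2.0*(-0.3642 - 1.9233)
x^{k+1} = 0.2854
Step 2: z-update.
Minimize 6*z^2 + 4*z + (2.0/2)*(0.2854 - z + 1.9233)^2
FOC: (2*6 + 2.0)*z = -4 + 2.0*(0.2854 + 1.9233)
z^{k+1} = 0.0298
Step 3: u-update.
u^{k+1} = 1.9233 + 0.2854 - 0.0298 = 2.1789
Step 4: Primal residual = |0.2854 - 0.0298| = 0.2556


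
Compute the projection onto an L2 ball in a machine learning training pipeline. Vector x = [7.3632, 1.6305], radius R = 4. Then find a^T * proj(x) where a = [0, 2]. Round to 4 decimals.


Step 1: Compute ||x|| (intermediates to 6 decimals).
||x|| = sqrt(7.3632^2 + 1.6305^2) = 7.541568
Step 2: Project.
Since ||x|| > R, scale = R/||x|| = 4/7.541568 = 0.530394, proj(x) = scale * x
proj(x) = [3.905397, 0.864807]
Step 3: Dot product.
a^T * proj(x) = 0*3.905397 + 2*0.864807 = 1.7296


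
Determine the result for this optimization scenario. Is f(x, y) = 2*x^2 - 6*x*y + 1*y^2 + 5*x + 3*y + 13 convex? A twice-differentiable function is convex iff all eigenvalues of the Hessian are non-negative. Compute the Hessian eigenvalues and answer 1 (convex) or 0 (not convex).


The Hessian of f(x,y) = 2*x^2 - 6*x*y + 1*y^2 + 5*x + 3*y + 13 is:
H = [[4, -6], [-6, 2]]
Trace = 4 + 2 = 6
Determinant = 4*2 - (-6)^2 = -28
Discriminant = (6)^2 - 4*-28 = 148.0
Eigenvalues: lambda_1 = -3.0828, lambda_2 = 9.0828
The function is not convex.

0


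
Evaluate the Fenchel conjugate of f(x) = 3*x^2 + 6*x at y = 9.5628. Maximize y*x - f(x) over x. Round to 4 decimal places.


f*(y) = sup_x {y*x - a*x^2 - b*x} = sup_x {(y-b)*x - a*x^2}
FOC: (y - b) - 2a*x = 0 => x* = (y - b)/(2a)
x* = (9.5628 - 6)/(2*3) = 0.5938
f*(9.5628) = (y-b)^2/(4a) = (9.5628 - 6)^2/(4*3)
= 12.6935/12 = 1.0578


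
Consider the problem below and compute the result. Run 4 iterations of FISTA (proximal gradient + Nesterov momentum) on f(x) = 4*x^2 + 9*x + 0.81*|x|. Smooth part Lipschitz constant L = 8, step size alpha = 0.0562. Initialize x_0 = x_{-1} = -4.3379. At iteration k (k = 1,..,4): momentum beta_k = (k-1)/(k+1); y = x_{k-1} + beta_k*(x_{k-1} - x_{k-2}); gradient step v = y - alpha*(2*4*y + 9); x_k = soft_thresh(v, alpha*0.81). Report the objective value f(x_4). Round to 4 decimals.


FISTA on f(x) = 4*x^2 + 9*x + 0.81*|x|
L = 8, alpha = 0.0562
Iteration 1: beta = 0.0, y = -4.3379 + 0.0*(-4.3379 + 4.3379) = -4.3379
  grad(y) = -25.7032, v = y - alpha*grad = -2.8934
  prox(v) = soft_thresh(-2.8934, 0.0455) = -2.8479
Iteration 2: beta = 0.3333, y = -2.8479 + 0.3333*(-2.8479 + 4.3379) = -2.3512
  grad(y) = -9.8094, v = y - alpha*grad = -1.7999
  prox(v) = soft_thresh(-1.7999, 0.0455) = -1.7544
Iteration 3: beta = 0.5, y = -1.7544 + 0.5*(-1.7544 + 2.8479) = -1.2076
  grad(y) = -0.661, v = y - alpha*grad = -1.1705
  prox(v) = soft_thresh(-1.1705, 0.0455) = -1.125
Iteration 4: beta = 0.6, y = -1.125 + 0.6*(-1.125 + 1.7544) = -0.7473
  grad(y) = 3.0216, v = y - alpha*grad = -0.9171
  prox(v) = soft_thresh(-0.9171, 0.0455) = -0.8716
f(x_4) = 4*(-0.8716)^2 + 9*(-0.8716) + 0.81*|-0.8716| = -4.0997


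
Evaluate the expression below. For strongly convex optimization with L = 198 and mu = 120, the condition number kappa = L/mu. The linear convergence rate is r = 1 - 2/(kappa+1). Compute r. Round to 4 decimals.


Step 1: Compute the condition number.
kappa = L/mu = 198/120 = 1.65
Step 2: Compute the convergence rate.
r = 1 - 2/(kappa + 1) = 1 - 2*mu/(L + mu) = (L - mu)/(L + mu) = 78/318 = 0.2453


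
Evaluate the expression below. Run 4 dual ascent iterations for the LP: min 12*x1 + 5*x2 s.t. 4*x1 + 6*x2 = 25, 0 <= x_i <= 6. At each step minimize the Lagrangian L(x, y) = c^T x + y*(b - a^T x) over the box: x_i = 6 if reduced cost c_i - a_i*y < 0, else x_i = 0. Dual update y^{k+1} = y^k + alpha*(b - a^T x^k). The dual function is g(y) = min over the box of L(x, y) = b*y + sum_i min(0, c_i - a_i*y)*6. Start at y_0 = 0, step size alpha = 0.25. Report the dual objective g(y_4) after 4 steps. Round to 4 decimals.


Dual ascent for LP: min 12*x1 + 5*x2, 4*x1 + 6*x2 = 25, 0 <= x_i <= 6
Step 1: y^k = 0.0, reduced costs: (12.0, 5.0)
  x^k = (0.0, 0.0), subgradient = b - a^T x = 25.0
  y^{k+1} = 0.0 + 0.25*25.0 = 6.25
Step 2: y^k = 6.25, reduced costs: (-13.0, -32.5)
  x^k = (6.0, 6.0), subgradient = b - a^T x = -35.0
  y^{k+1} = 6.25 + 0.25*-35.0 = -2.5
Step 3: y^k = -2.5, reduced costs: (22.0, 20.0)
  x^k = (0.0, 0.0), subgradient = b - a^T x = 25.0
  y^{k+1} = -2.5 + 0.25*25.0 = 3.75
Step 4: y^k = 3.75, reduced costs: (-3.0, -17.5)
  x^k = (6.0, 6.0), subgradient = b - a^T x = -35.0
  y^{k+1} = 3.75 + 0.25*-35.0 = -5.0
Dual objective at y_4 = -5.0: reduced costs (32.0, 35.0), box minimizer x = (0.0, 0.0)
g(y_4) = b*y + (c1 - a1*y)*x1 + (c2 - a2*y)*x2 = 25*(-5.0) + 32.0*0.0 + 35.0*0.0 = -125.0 + 0.0 + 0.0 = -125.0


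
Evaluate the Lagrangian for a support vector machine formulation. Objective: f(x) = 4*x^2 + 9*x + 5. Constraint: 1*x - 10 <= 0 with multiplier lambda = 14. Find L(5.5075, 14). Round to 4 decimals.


Step 1: Evaluate f(x).
f(5.5075) = 4*5.5075^2 + 9*5.5075 + 5 = 175.8977
Step 2: Evaluate g(x).
g(5.5075) = 1*5.5075 - 10 = -4.4925
Step 3: Compute Lagrangian.
L = 175.8977 + 14*-4.4925 = 113.0027


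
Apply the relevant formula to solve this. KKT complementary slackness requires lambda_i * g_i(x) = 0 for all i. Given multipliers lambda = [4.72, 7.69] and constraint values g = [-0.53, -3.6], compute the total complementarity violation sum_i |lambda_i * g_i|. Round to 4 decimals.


KKT complementary slackness check:
lambda_1 * g_1 = 4.72 * -0.53 = -2.5016
lambda_2 * g_2 = 7.69 * -3.6 = -27.684
Total violation = 2.5016 + 27.684 = 30.1856


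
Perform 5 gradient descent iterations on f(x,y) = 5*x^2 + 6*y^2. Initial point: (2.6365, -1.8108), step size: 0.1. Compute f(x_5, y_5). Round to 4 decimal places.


Gradient descent on f(x,y) = 5*x^2 + 6*y^2.
Starting point: (2.6365, -1.8108), alpha = 0.1
Step 1: grad_x = 2*5*2.6365 = 26.365, grad_y = 2*6*-1.8108 = -21.7296
  x_1 = 2.6365 - 0.1*26.365 = 0.0
  y_1 = -1.8108 - 0.1*-21.7296 = 0.3622
Step 2: grad_x = 2*5*0.0 = 0.0, grad_y = 2*6*0.3622 = 4.3459
  x_2 = 0.0 - 0.1*0.0 = 0.0
  y_2 = 0.3622 - 0.1*4.3459 = -0.0724
Step 3: grad_x = 2*5*0.0 = 0.0, grad_y = 2*6*-0.0724 = -0.8692
  x_3 = 0.0 - 0.1*0.0 = 0.0
  y_3 = -0.0724 - 0.1*-0.8692 = 0.0145
Step 4: grad_x = 2*5*0.0 = 0.0, grad_y = 2*6*0.0145 = 0.1738
  x_4 = 0.0 - 0.1*0.0 = 0.0
  y_4 = 0.0145 - 0.1*0.1738 = -0.0029
Step 5: grad_x = 2*5*0.0 = 0.0, grad_y = 2*6*-0.0029 = -0.0348
  x_5 = 0.0 - 0.1*0.0 = 0.0
  y_5 = -0.0029 - 0.1*-0.0348 = 0.0006
f(0.0, 0.0006) = 5*0.0^2 + 6*0.0006^2 = 0.0


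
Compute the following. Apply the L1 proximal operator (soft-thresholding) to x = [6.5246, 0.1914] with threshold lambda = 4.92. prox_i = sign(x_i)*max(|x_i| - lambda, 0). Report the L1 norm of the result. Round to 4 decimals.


Soft-thresholding with lambda = 4.92:
prox(6.5246) = sign(6.5246)*max(|6.5246| - 4.92, 0) = 1.6046
prox(0.1914) = sign(0.1914)*max(|0.1914| - 4.92, 0) = 0.0
prox(x) = [1.6046, 0.0]
||prox(x)||_1 = 1.6046 + 0.0 = 1.6046


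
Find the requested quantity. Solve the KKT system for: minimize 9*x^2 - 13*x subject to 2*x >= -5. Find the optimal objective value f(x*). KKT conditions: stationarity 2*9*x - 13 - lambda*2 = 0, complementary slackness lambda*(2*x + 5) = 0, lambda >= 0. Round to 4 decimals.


Step 1: Try lambda = 0 (constraint inactive).
Stationarity: 2*9*x - 13 = 0
x* = 13/(2*9) = 13/18 = 0.7222 (rounded; the exact value 13/18 is used below)
Check constraint: 2*0.7222 = 1.4444 >= -5 -- satisfied.
Step 2: Compute optimal value.
f(x*) = 9*(13/18)^2 - 13*(13/18) = -4.6944


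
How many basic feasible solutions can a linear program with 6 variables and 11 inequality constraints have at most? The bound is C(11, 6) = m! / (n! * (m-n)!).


Each vertex corresponds to some choice of n active constraints out of m, so the number of vertices is at most C(m, n) = m! / (n!(m-n)!).
m = 11, n = 6
Numerator: 11 * 10 * 9 * 8 * 7 * 6
Denominator: 6! = 720
C(11, 6) = 462


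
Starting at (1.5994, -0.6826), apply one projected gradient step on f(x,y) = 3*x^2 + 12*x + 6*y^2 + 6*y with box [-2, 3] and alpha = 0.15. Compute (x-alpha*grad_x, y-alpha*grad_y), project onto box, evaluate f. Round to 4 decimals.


Step 1: Compute gradient at (1.5994, -0.6826).
grad_x = 2*3*1.5994 + 12 = 21.5964
grad_y = 2*6*-0.6826 + 6 = -2.1912
Step 2: Gradient step.
x_raw = 1.5994 - 0.15*21.5964 = -1.6401
y_raw = -0.6826 - 0.15*-2.1912 = -0.3539
Step 3: Project onto [-2, 3].
x_proj = clip(-1.6401) = -1.6401
y_proj = clip(-0.3539) = -0.3539
Step 4: Evaluate f.
f(-1.6401, -0.3539) = -12.9833


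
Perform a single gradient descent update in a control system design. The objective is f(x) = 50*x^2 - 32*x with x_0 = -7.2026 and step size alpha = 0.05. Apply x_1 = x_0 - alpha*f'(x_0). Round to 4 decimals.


We compute the gradient at x_0 and apply the update.
f'(x) = 100*x - 32
f'(-7.2026) = 100*-7.2026 - 32 = -752.26
x_1 = -7.2026 - 0.05*-752.26 = 30.4104


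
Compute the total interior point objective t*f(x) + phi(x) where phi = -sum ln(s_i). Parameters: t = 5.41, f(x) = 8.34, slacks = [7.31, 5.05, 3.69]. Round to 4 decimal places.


Step 1: Compute log-barrier.
ln values: [1.9892, 1.6194, 1.3056]
phi = -(1.9892 + 1.6194 + 1.3056) = -4.9143
Step 2: Compute augmented objective.
t*f(x) = 5.41*8.34 = 45.1194
Total = 45.1194 - 4.9143 = 40.2051


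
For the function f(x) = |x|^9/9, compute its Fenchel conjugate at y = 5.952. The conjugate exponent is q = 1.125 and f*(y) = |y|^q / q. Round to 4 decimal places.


The conjugate exponent q satisfies 1/p + 1/q = 1.
p = 9, so q = 9/(9 - 1) = 1.125
|y|^q = 5.952^1.125 = 7.4387
f*(5.952) = 7.4387 / 1.125 = 6.6122


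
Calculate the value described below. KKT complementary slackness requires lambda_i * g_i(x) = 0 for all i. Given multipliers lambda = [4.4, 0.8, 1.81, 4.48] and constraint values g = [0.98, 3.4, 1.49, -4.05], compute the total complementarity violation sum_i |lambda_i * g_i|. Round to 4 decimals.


KKT complementary slackness check:
lambda_1 * g_1 = 4.4 * 0.98 = 4.312
lambda_2 * g_2 = 0.8 * 3.4 = 2.72
lambda_3 * g_3 = 1.81 * 1.49 = 2.6969
lambda_4 * g_4 = 4.48 * -4.05 = -18.144
Total violation = 4.312 + 2.72 + 2.6969 + 18.144 = 27.8729
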